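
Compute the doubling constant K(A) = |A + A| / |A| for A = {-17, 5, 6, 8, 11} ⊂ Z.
K = |A + A| / |A| = 14/5

Enumerate A + A = {a + b : a, b ∈ A}. With |A| = 5, there are |A|^2 = 25 ordered sum pairs; collecting distinct values, A + A = {-34, -12, -11, -9, -6, 10, 11, 12, 13, 14, 16, 17, 19, 22}, so |A + A| = 14. Thus K = 14/5. For comparison, the minimum possible |A + A| over all 5-element sets is 2·5 − 1 = 9 (so min K = 9/5), attained only by arithmetic progressions.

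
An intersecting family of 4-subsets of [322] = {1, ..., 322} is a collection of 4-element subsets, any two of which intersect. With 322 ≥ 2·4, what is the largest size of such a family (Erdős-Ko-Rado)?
max |F| = C(321, 3) = 5461280

The Erdős-Ko-Rado theorem states: for n ≥ 2k, an intersecting family of k-subsets of an n-element set has size at most C(n − 1, k − 1), with equality for 'star' families {A ⊆ [n] : |A| = k, i ∈ A} (fix an element i). For n = 322, k = 4: C(321, 3) = 5461280.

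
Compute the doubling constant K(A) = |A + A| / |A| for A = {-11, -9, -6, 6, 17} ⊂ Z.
K = |A + A| / |A| = 15/5 = 3

Enumerate A + A = {a + b : a, b ∈ A}. With |A| = 5, there are |A|^2 = 25 ordered sum pairs; collecting distinct values, A + A = {-22, -20, -18, -17, -15, -12, -5, -3, 0, 6, 8, 11, 12, 23, 34}, so |A + A| = 15. Thus K = 15/5 = 3. For comparison, the minimum possible |A + A| over all 5-element sets is 2·5 − 1 = 9 (so min K = 9/5), attained only by arithmetic progressions.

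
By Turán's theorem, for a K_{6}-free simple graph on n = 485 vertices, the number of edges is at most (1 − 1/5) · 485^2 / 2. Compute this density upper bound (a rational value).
Turán density bound = (4/5) · 485^2/2 = 94090

Turán's theorem: ex(n, K_{r+1}) is achieved by the complete r-partite Turán graph T(n, r) with parts as balanced as possible, and is at most (1 − 1/r) · n^2/2. For r = 5, n = 485: the density bound is (4/5) · 235225/2 = 94090. Since 5 ∣ 485, the Turán graph T(485, 5) has parts of equal size 97, and its edge count e(T(485, 5)) = 94090 attains the density bound exactly.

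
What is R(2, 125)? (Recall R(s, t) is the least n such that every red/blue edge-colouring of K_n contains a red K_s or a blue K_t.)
R(2, 125) = 125

R(2, k) = k for all k ≥ 2: in a 2-colouring of K_k, either some edge is red (a red K_2) or all edges are blue (a blue K_k). And K_{124} coloured all-blue has no blue K_125, so R(2, 125) > 124. Hence R(2, 125) = 125.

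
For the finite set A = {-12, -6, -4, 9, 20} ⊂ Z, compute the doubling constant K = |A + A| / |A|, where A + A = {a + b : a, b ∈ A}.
K = |A + A| / |A| = 15/5 = 3

Enumerate A + A = {a + b : a, b ∈ A}. With |A| = 5, there are |A|^2 = 25 ordered sum pairs; collecting distinct values, A + A = {-24, -18, -16, -12, -10, -8, -3, 3, 5, 8, 14, 16, 18, 29, 40}, so |A + A| = 15. Thus K = 15/5 = 3. For comparison, the minimum possible |A + A| over all 5-element sets is 2·5 − 1 = 9 (so min K = 9/5), attained only by arithmetic progressions.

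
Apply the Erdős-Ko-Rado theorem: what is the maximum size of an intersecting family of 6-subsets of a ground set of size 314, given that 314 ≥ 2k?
max |F| = C(313, 5) = 24243663522

Erdős-Ko-Rado (1961): when n ≥ 2k, max |F| = C(n−1, k−1). The bound is attained by the star {A : i ∈ A} for any fixed i ∈ [n]. Here C(314−1, 6−1) = C(313, 5) = 24243663522.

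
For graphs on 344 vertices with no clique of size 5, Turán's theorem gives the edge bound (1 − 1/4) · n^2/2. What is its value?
Turán density bound = (3/4) · 344^2/2 = 44376

Turán's theorem: ex(n, K_{r+1}) is achieved by the complete r-partite Turán graph T(n, r) with parts as balanced as possible, and is at most (1 − 1/r) · n^2/2. For r = 4, n = 344: the density bound is (3/4) · 118336/2 = 44376. Since 4 ∣ 344, the Turán graph T(344, 4) has parts of equal size 86, and its edge count e(T(344, 4)) = 44376 attains the density bound exactly.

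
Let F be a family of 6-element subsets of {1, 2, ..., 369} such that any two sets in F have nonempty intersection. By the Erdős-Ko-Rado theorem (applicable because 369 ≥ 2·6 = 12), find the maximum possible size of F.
max |F| = C(368, 5) = 54727797488

The Erdős-Ko-Rado theorem states: for n ≥ 2k, an intersecting family of k-subsets of an n-element set has size at most C(n − 1, k − 1), with equality for 'star' families {A ⊆ [n] : |A| = k, i ∈ A} (fix an element i). For n = 369, k = 6: C(368, 5) = 54727797488.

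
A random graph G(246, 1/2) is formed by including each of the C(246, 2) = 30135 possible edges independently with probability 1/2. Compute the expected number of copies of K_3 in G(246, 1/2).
E[# K_3] = C(246, 3) · (1/2)^C(3, 2) = 2450980 / 2^3 = 612745/2 = 306372.5

For each 3-subset S of vertices (there are C(246, 3) = 2450980 such S), let X_S = 1 if S induces a K_3 (all C(3, 2) = 3 edges present). Then P(X_S = 1) = (1/2)^3 = 1/8. By linearity of expectation, E[# K_3] = C(246, 3) · (1/2)^3 = 2450980 / 8 = 612745/2 = 306372.5.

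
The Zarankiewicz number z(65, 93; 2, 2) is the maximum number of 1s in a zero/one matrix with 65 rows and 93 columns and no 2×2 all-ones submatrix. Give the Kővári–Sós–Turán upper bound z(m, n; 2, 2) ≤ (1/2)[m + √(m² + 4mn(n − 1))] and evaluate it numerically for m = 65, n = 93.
z(65, 93; 2, 2) ≤ (1/2)[65 + √(65² + 4·65·93·92)] = (1/2)[65 + √2228785] = 778.9558

Kővári–Sós–Turán: let r_1, ..., r_65 be the row sums and z = Σ r_i the total number of 1s. Each pair of columns can share at most one row with both entries 1 (else a 2×2 all-ones block appears), so Σ_i C(r_i, 2) ≤ C(93, 2) = 4278. By convexity Σ_i C(r_i, 2) ≥ 65·C(z/65, 2) = z(z − 65)/(2·65), giving z² − 65z − 65·93·92 ≤ 0 and hence z ≤ (1/2)[65 + √(4225 + 4·556140)] = (1/2)[65 + √2228785] ≈ (1/2)(65 + 1492.9116) = 778.9558.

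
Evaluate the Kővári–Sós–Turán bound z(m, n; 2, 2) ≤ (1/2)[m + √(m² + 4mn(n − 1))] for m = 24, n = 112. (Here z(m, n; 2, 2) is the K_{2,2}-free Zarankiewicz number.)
z(24, 112; 2, 2) ≤ (1/2)[24 + √(24² + 4·24·112·111)] = (1/2)[24 + √1194048] = 558.3625

Kővári–Sós–Turán: let r_1, ..., r_24 be the row sums and z = Σ r_i the total number of 1s. Each pair of columns can share at most one row with both entries 1 (else a 2×2 all-ones block appears), so Σ_i C(r_i, 2) ≤ C(112, 2) = 6216. By convexity Σ_i C(r_i, 2) ≥ 24·C(z/24, 2) = z(z − 24)/(2·24), giving z² − 24z − 24·112·111 ≤ 0 and hence z ≤ (1/2)[24 + √(576 + 4·298368)] = (1/2)[24 + √1194048] ≈ (1/2)(24 + 1092.725) = 558.3625.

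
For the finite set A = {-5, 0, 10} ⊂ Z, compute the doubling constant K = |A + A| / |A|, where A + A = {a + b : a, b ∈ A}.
K = |A + A| / |A| = 6/3 = 2

Enumerate A + A = {a + b : a, b ∈ A}. With |A| = 3, there are |A|^2 = 9 ordered sum pairs; collecting distinct values, A + A = {-10, -5, 0, 5, 10, 20}, so |A + A| = 6. Thus K = 6/3 = 2. For comparison, the minimum possible |A + A| over all 3-element sets is 2·3 − 1 = 5 (so min K = 5/3), attained only by arithmetic progressions.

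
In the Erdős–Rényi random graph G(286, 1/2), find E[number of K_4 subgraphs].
E[# K_4] = C(286, 4) · (1/2)^C(4, 2) = 272963405 / 2^6 = 4265053.203125

For each 4-subset S of vertices (there are C(286, 4) = 272963405 such S), let X_S = 1 if S induces a K_4 (all C(4, 2) = 6 edges present). Then P(X_S = 1) = (1/2)^6 = 1/64. By linearity of expectation, E[# K_4] = C(286, 4) · (1/2)^6 = 272963405 / 64 = 4265053.203125.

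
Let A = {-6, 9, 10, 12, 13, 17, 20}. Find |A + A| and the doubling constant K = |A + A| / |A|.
K = |A + A| / |A| = 24/7

Enumerate A + A = {a + b : a, b ∈ A}. With |A| = 7, there are |A|^2 = 49 ordered sum pairs; collecting distinct values, A + A = {-12, 3, 4, 6, 7, 11, 14, 18, 19, 20, 21, 22, 23, 24, 25, 26, 27, 29, 30, 32, 33, 34, 37, 40}, so |A + A| = 24. Thus K = 24/7. For comparison, the minimum possible |A + A| over all 7-element sets is 2·7 − 1 = 13 (so min K = 13/7), attained only by arithmetic progressions.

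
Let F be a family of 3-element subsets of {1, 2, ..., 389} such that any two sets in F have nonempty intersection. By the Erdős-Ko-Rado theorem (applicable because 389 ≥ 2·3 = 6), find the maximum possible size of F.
max |F| = C(388, 2) = 75078

The Erdős-Ko-Rado theorem states: for n ≥ 2k, an intersecting family of k-subsets of an n-element set has size at most C(n − 1, k − 1), with equality for 'star' families {A ⊆ [n] : |A| = k, i ∈ A} (fix an element i). For n = 389, k = 3: C(388, 2) = 75078.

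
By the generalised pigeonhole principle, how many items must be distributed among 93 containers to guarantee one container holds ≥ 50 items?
n = (50 − 1)·93 + 1 = 4558

By the generalised pigeonhole principle, to guarantee some box contains ≥ r objects we need more than (r − 1) · k objects total. Threshold: n = (r − 1) · k + 1. With r = 50 and k = 93: n = 49 · 93 + 1 = 4557 + 1 = 4558. For n = 4557 = 49 · 93, we can put exactly 49 objects in every box, avoiding 50 in any single one — so 4558 is tight.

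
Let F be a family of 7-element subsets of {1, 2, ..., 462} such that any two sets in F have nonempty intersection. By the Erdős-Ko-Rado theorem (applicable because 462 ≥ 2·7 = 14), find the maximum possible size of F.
max |F| = C(461, 6) = 12902844605652

Erdős-Ko-Rado (1961): when n ≥ 2k, max |F| = C(n−1, k−1). The bound is attained by the star {A : i ∈ A} for any fixed i ∈ [n]. Here C(462−1, 7−1) = C(461, 6) = 12902844605652.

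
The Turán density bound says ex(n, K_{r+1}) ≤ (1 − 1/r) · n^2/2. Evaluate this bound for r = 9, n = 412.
Turán density bound = (8/9) · 412^2/2 = 678976/9 ≈ 75441.7778

Turán's theorem: ex(n, K_{r+1}) is achieved by the complete r-partite Turán graph T(n, r) with parts as balanced as possible, and is at most (1 − 1/r) · n^2/2. For r = 9, n = 412: the density bound is (8/9) · 169744/2 = 678976/9 ≈ 75441.7778. The integer-valued extremum is e(T(412, 9)) = 75441, which is strictly less than the density bound 678976/9 since 9 ∤ 412 (the parts of T(412, 9) cannot all be equal).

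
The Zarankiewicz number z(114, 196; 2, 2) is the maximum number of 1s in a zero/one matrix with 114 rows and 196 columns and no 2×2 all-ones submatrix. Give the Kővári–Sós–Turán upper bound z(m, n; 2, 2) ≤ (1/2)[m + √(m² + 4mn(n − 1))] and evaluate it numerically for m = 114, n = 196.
z(114, 196; 2, 2) ≤ (1/2)[114 + √(114² + 4·114·196·195)] = (1/2)[114 + √17441316] = 2145.1401

Kővári–Sós–Turán: let r_1, ..., r_114 be the row sums and z = Σ r_i the total number of 1s. Each pair of columns can share at most one row with both entries 1 (else a 2×2 all-ones block appears), so Σ_i C(r_i, 2) ≤ C(196, 2) = 19110. By convexity Σ_i C(r_i, 2) ≥ 114·C(z/114, 2) = z(z − 114)/(2·114), giving z² − 114z − 114·196·195 ≤ 0 and hence z ≤ (1/2)[114 + √(12996 + 4·4357080)] = (1/2)[114 + √17441316] ≈ (1/2)(114 + 4176.2802) = 2145.1401.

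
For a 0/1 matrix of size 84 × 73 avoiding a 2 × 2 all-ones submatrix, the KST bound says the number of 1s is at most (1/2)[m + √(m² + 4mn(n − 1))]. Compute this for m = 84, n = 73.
z(84, 73; 2, 2) ≤ (1/2)[84 + √(84² + 4·84·73·72)] = (1/2)[84 + √1773072] = 707.7837

Kővári–Sós–Turán: let r_1, ..., r_84 be the row sums and z = Σ r_i the total number of 1s. Each pair of columns can share at most one row with both entries 1 (else a 2×2 all-ones block appears), so Σ_i C(r_i, 2) ≤ C(73, 2) = 2628. By convexity Σ_i C(r_i, 2) ≥ 84·C(z/84, 2) = z(z − 84)/(2·84), giving z² − 84z − 84·73·72 ≤ 0 and hence z ≤ (1/2)[84 + √(7056 + 4·441504)] = (1/2)[84 + √1773072] ≈ (1/2)(84 + 1331.5675) = 707.7837.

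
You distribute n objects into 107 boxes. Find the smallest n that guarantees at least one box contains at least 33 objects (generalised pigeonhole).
n = (33 − 1)·107 + 1 = 3425

By the generalised pigeonhole principle, to guarantee some box contains ≥ r objects we need more than (r − 1) · k objects total. Threshold: n = (r − 1) · k + 1. With r = 33 and k = 107: n = 32 · 107 + 1 = 3424 + 1 = 3425. For n = 3424 = 32 · 107, we can put exactly 32 objects in every box, avoiding 33 in any single one — so 3425 is tight.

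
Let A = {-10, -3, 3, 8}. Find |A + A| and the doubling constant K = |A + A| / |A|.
K = |A + A| / |A| = 10/4 = 5/2

Enumerate A + A = {a + b : a, b ∈ A}. With |A| = 4, there are |A|^2 = 16 ordered sum pairs; collecting distinct values, A + A = {-20, -13, -7, -6, -2, 0, 5, 6, 11, 16}, so |A + A| = 10. Thus K = 10/4 = 5/2. For comparison, the minimum possible |A + A| over all 4-element sets is 2·4 − 1 = 7 (so min K = 7/4), attained only by arithmetic progressions.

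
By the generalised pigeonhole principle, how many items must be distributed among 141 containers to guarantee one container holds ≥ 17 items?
n = (17 − 1)·141 + 1 = 2257

By the generalised pigeonhole principle, to guarantee some box contains ≥ r objects we need more than (r − 1) · k objects total. Threshold: n = (r − 1) · k + 1. With r = 17 and k = 141: n = 16 · 141 + 1 = 2256 + 1 = 2257. For n = 2256 = 16 · 141, we can put exactly 16 objects in every box, avoiding 17 in any single one — so 2257 is tight.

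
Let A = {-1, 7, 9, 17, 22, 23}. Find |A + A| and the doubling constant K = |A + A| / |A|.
K = |A + A| / |A| = 20/6 = 10/3

Enumerate A + A = {a + b : a, b ∈ A}. With |A| = 6, there are |A|^2 = 36 ordered sum pairs; collecting distinct values, A + A = {-2, 6, 8, 14, 16, 18, 21, 22, 24, 26, 29, 30, 31, 32, 34, 39, 40, 44, 45, 46}, so |A + A| = 20. Thus K = 20/6 = 10/3. For comparison, the minimum possible |A + A| over all 6-element sets is 2·6 − 1 = 11 (so min K = 11/6), attained only by arithmetic progressions.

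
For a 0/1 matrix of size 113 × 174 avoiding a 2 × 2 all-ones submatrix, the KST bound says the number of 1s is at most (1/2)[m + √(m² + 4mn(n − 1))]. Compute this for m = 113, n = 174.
z(113, 174; 2, 2) ≤ (1/2)[113 + √(113² + 4·113·174·173)] = (1/2)[113 + √13618873] = 1901.6879

Kővári–Sós–Turán: let r_1, ..., r_113 be the row sums and z = Σ r_i the total number of 1s. Each pair of columns can share at most one row with both entries 1 (else a 2×2 all-ones block appears), so Σ_i C(r_i, 2) ≤ C(174, 2) = 15051. By convexity Σ_i C(r_i, 2) ≥ 113·C(z/113, 2) = z(z − 113)/(2·113), giving z² − 113z − 113·174·173 ≤ 0 and hence z ≤ (1/2)[113 + √(12769 + 4·3401526)] = (1/2)[113 + √13618873] ≈ (1/2)(113 + 3690.3757) = 1901.6879.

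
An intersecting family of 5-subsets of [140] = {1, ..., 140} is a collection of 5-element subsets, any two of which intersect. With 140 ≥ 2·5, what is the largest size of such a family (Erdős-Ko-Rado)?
max |F| = C(139, 4) = 14891626

The Erdős-Ko-Rado theorem states: for n ≥ 2k, an intersecting family of k-subsets of an n-element set has size at most C(n − 1, k − 1), with equality for 'star' families {A ⊆ [n] : |A| = k, i ∈ A} (fix an element i). For n = 140, k = 5: C(139, 4) = 14891626.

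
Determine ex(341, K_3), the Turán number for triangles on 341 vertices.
ex(341, K_3) = ⌊341^2/4⌋ = 29070

Mantel (1907): a triangle-free graph on n vertices has at most ⌊n^2/4⌋ edges, with equality for the complete bipartite graph K_{⌊n/2⌋, ⌈n/2⌉}. For n = 341: ⌊341^2/4⌋ = ⌊116281/4⌋ = 29070. The extremal graph is K_{170, 171}, which has 170·171 = 29070 edges.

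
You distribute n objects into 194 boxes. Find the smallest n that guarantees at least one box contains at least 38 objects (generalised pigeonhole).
n = (38 − 1)·194 + 1 = 7179

By the generalised pigeonhole principle, to guarantee some box contains ≥ r objects we need more than (r − 1) · k objects total. Threshold: n = (r − 1) · k + 1. With r = 38 and k = 194: n = 37 · 194 + 1 = 7178 + 1 = 7179. For n = 7178 = 37 · 194, we can put exactly 37 objects in every box, avoiding 38 in any single one — so 7179 is tight.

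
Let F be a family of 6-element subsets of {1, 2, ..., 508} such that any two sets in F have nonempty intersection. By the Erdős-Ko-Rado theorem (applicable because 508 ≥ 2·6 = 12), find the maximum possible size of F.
max |F| = C(507, 5) = 273695167746

The Erdős-Ko-Rado theorem states: for n ≥ 2k, an intersecting family of k-subsets of an n-element set has size at most C(n − 1, k − 1), with equality for 'star' families {A ⊆ [n] : |A| = k, i ∈ A} (fix an element i). For n = 508, k = 6: C(507, 5) = 273695167746.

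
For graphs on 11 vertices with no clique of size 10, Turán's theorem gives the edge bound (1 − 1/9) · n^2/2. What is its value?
Turán density bound = (8/9) · 11^2/2 = 484/9 ≈ 53.7778

Turán's theorem: ex(n, K_{r+1}) is achieved by the complete r-partite Turán graph T(n, r) with parts as balanced as possible, and is at most (1 − 1/r) · n^2/2. For r = 9, n = 11: the density bound is (8/9) · 121/2 = 484/9 ≈ 53.7778. The integer-valued extremum is e(T(11, 9)) = 53, which is strictly less than the density bound 484/9 since 9 ∤ 11 (the parts of T(11, 9) cannot all be equal).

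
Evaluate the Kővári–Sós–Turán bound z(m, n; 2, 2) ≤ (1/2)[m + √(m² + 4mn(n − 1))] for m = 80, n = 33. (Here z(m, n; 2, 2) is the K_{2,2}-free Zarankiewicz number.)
z(80, 33; 2, 2) ≤ (1/2)[80 + √(80² + 4·80·33·32)] = (1/2)[80 + √344320] = 333.3939

Kővári–Sós–Turán: let r_1, ..., r_80 be the row sums and z = Σ r_i the total number of 1s. Each pair of columns can share at most one row with both entries 1 (else a 2×2 all-ones block appears), so Σ_i C(r_i, 2) ≤ C(33, 2) = 528. By convexity Σ_i C(r_i, 2) ≥ 80·C(z/80, 2) = z(z − 80)/(2·80), giving z² − 80z − 80·33·32 ≤ 0 and hence z ≤ (1/2)[80 + √(6400 + 4·84480)] = (1/2)[80 + √344320] ≈ (1/2)(80 + 586.7879) = 333.3939.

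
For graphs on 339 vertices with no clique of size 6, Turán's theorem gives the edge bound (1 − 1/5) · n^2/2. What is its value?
Turán density bound = (4/5) · 339^2/2 = 229842/5 ≈ 45968.4

Turán's theorem: ex(n, K_{r+1}) is achieved by the complete r-partite Turán graph T(n, r) with parts as balanced as possible, and is at most (1 − 1/r) · n^2/2. For r = 5, n = 339: the density bound is (4/5) · 114921/2 = 229842/5 ≈ 45968.4. The integer-valued extremum is e(T(339, 5)) = 45968, which is strictly less than the density bound 229842/5 since 5 ∤ 339 (the parts of T(339, 5) cannot all be equal).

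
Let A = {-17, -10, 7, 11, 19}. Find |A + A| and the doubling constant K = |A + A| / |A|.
K = |A + A| / |A| = 15/5 = 3

Enumerate A + A = {a + b : a, b ∈ A}. With |A| = 5, there are |A|^2 = 25 ordered sum pairs; collecting distinct values, A + A = {-34, -27, -20, -10, -6, -3, 1, 2, 9, 14, 18, 22, 26, 30, 38}, so |A + A| = 15. Thus K = 15/5 = 3. For comparison, the minimum possible |A + A| over all 5-element sets is 2·5 − 1 = 9 (so min K = 9/5), attained only by arithmetic progressions.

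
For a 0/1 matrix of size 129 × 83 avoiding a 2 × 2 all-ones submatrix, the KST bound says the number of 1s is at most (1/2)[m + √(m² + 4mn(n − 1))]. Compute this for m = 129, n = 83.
z(129, 83; 2, 2) ≤ (1/2)[129 + √(129² + 4·129·83·82)] = (1/2)[129 + √3528537] = 1003.72

Kővári–Sós–Turán: let r_1, ..., r_129 be the row sums and z = Σ r_i the total number of 1s. Each pair of columns can share at most one row with both entries 1 (else a 2×2 all-ones block appears), so Σ_i C(r_i, 2) ≤ C(83, 2) = 3403. By convexity Σ_i C(r_i, 2) ≥ 129·C(z/129, 2) = z(z − 129)/(2·129), giving z² − 129z − 129·83·82 ≤ 0 and hence z ≤ (1/2)[129 + √(16641 + 4·877974)] = (1/2)[129 + √3528537] ≈ (1/2)(129 + 1878.44) = 1003.72.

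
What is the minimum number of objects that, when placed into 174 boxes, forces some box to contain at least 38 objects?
n = (38 − 1)·174 + 1 = 6439

By the generalised pigeonhole principle, to guarantee some box contains ≥ r objects we need more than (r − 1) · k objects total. Threshold: n = (r − 1) · k + 1. With r = 38 and k = 174: n = 37 · 174 + 1 = 6438 + 1 = 6439. For n = 6438 = 37 · 174, we can put exactly 37 objects in every box, avoiding 38 in any single one — so 6439 is tight.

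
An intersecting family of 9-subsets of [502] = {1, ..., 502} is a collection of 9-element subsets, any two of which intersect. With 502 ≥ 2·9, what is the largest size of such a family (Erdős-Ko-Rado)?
max |F| = C(501, 8) = 93065198550216750

Erdős-Ko-Rado (1961): when n ≥ 2k, max |F| = C(n−1, k−1). The bound is attained by the star {A : i ∈ A} for any fixed i ∈ [n]. Here C(502−1, 9−1) = C(501, 8) = 93065198550216750.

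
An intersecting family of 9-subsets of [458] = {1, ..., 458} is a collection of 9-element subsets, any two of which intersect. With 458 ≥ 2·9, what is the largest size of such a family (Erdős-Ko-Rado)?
max |F| = C(457, 8) = 44366325514679025

Erdős-Ko-Rado (1961): when n ≥ 2k, max |F| = C(n−1, k−1). The bound is attained by the star {A : i ∈ A} for any fixed i ∈ [n]. Here C(458−1, 9−1) = C(457, 8) = 44366325514679025.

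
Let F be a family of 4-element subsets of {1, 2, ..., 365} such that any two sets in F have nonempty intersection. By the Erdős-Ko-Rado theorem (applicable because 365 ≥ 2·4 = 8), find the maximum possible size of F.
max |F| = C(364, 3) = 7971964

The Erdős-Ko-Rado theorem states: for n ≥ 2k, an intersecting family of k-subsets of an n-element set has size at most C(n − 1, k − 1), with equality for 'star' families {A ⊆ [n] : |A| = k, i ∈ A} (fix an element i). For n = 365, k = 4: C(364, 3) = 7971964.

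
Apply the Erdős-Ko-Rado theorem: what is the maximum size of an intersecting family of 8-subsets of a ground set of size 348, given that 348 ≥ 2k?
max |F| = C(347, 7) = 113090774900334

The Erdős-Ko-Rado theorem states: for n ≥ 2k, an intersecting family of k-subsets of an n-element set has size at most C(n − 1, k − 1), with equality for 'star' families {A ⊆ [n] : |A| = k, i ∈ A} (fix an element i). For n = 348, k = 8: C(347, 7) = 113090774900334.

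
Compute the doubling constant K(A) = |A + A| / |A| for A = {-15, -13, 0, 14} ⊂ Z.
K = |A + A| / |A| = 10/4 = 5/2

Enumerate A + A = {a + b : a, b ∈ A}. With |A| = 4, there are |A|^2 = 16 ordered sum pairs; collecting distinct values, A + A = {-30, -28, -26, -15, -13, -1, 0, 1, 14, 28}, so |A + A| = 10. Thus K = 10/4 = 5/2. For comparison, the minimum possible |A + A| over all 4-element sets is 2·4 − 1 = 7 (so min K = 7/4), attained only by arithmetic progressions.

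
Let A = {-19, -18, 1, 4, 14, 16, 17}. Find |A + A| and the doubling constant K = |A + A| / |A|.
K = |A + A| / |A| = 26/7

Enumerate A + A = {a + b : a, b ∈ A}. With |A| = 7, there are |A|^2 = 49 ordered sum pairs; collecting distinct values, A + A = {-38, -37, -36, -18, -17, -15, -14, -5, -4, -3, -2, -1, 2, 5, 8, 15, 17, 18, 20, 21, 28, 30, 31, 32, 33, 34}, so |A + A| = 26. Thus K = 26/7. For comparison, the minimum possible |A + A| over all 7-element sets is 2·7 − 1 = 13 (so min K = 13/7), attained only by arithmetic progressions.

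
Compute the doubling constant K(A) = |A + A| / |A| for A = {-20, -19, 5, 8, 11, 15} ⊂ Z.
K = |A + A| / |A| = 20/6 = 10/3

Enumerate A + A = {a + b : a, b ∈ A}. With |A| = 6, there are |A|^2 = 36 ordered sum pairs; collecting distinct values, A + A = {-40, -39, -38, -15, -14, -12, -11, -9, -8, -5, -4, 10, 13, 16, 19, 20, 22, 23, 26, 30}, so |A + A| = 20. Thus K = 20/6 = 10/3. For comparison, the minimum possible |A + A| over all 6-element sets is 2·6 − 1 = 11 (so min K = 11/6), attained only by arithmetic progressions.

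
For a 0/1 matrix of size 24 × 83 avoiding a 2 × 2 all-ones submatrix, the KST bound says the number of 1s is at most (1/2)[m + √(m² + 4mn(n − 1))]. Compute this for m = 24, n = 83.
z(24, 83; 2, 2) ≤ (1/2)[24 + √(24² + 4·24·83·82)] = (1/2)[24 + √653952] = 416.3365

Kővári–Sós–Turán: let r_1, ..., r_24 be the row sums and z = Σ r_i the total number of 1s. Each pair of columns can share at most one row with both entries 1 (else a 2×2 all-ones block appears), so Σ_i C(r_i, 2) ≤ C(83, 2) = 3403. By convexity Σ_i C(r_i, 2) ≥ 24·C(z/24, 2) = z(z − 24)/(2·24), giving z² − 24z − 24·83·82 ≤ 0 and hence z ≤ (1/2)[24 + √(576 + 4·163344)] = (1/2)[24 + √653952] ≈ (1/2)(24 + 808.673) = 416.3365.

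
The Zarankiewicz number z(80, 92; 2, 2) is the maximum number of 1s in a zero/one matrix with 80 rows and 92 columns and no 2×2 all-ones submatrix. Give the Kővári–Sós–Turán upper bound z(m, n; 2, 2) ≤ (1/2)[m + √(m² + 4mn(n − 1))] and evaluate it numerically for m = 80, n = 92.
z(80, 92; 2, 2) ≤ (1/2)[80 + √(80² + 4·80·92·91)] = (1/2)[80 + √2685440] = 859.3656

Kővári–Sós–Turán: let r_1, ..., r_80 be the row sums and z = Σ r_i the total number of 1s. Each pair of columns can share at most one row with both entries 1 (else a 2×2 all-ones block appears), so Σ_i C(r_i, 2) ≤ C(92, 2) = 4186. By convexity Σ_i C(r_i, 2) ≥ 80·C(z/80, 2) = z(z − 80)/(2·80), giving z² − 80z − 80·92·91 ≤ 0 and hence z ≤ (1/2)[80 + √(6400 + 4·669760)] = (1/2)[80 + √2685440] ≈ (1/2)(80 + 1638.7312) = 859.3656.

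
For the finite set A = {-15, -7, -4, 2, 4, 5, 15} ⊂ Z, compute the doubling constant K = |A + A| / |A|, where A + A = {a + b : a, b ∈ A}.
K = |A + A| / |A| = 24/7

Enumerate A + A = {a + b : a, b ∈ A}. With |A| = 7, there are |A|^2 = 49 ordered sum pairs; collecting distinct values, A + A = {-30, -22, -19, -14, -13, -11, -10, -8, -5, -3, -2, 0, 1, 4, 6, 7, 8, 9, 10, 11, 17, 19, 20, 30}, so |A + A| = 24. Thus K = 24/7. For comparison, the minimum possible |A + A| over all 7-element sets is 2·7 − 1 = 13 (so min K = 13/7), attained only by arithmetic progressions.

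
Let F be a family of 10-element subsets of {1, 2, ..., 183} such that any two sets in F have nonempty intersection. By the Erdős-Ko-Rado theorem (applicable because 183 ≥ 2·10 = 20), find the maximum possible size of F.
max |F| = C(182, 9) = 493862100832100

The Erdős-Ko-Rado theorem states: for n ≥ 2k, an intersecting family of k-subsets of an n-element set has size at most C(n − 1, k − 1), with equality for 'star' families {A ⊆ [n] : |A| = k, i ∈ A} (fix an element i). For n = 183, k = 10: C(182, 9) = 493862100832100.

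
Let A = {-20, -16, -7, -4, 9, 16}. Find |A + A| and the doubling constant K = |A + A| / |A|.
K = |A + A| / |A| = 20/6 = 10/3

Enumerate A + A = {a + b : a, b ∈ A}. With |A| = 6, there are |A|^2 = 36 ordered sum pairs; collecting distinct values, A + A = {-40, -36, -32, -27, -24, -23, -20, -14, -11, -8, -7, -4, 0, 2, 5, 9, 12, 18, 25, 32}, so |A + A| = 20. Thus K = 20/6 = 10/3. For comparison, the minimum possible |A + A| over all 6-element sets is 2·6 − 1 = 11 (so min K = 11/6), attained only by arithmetic progressions.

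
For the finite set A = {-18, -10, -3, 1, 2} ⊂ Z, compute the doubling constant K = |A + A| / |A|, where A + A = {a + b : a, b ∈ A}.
K = |A + A| / |A| = 15/5 = 3

Enumerate A + A = {a + b : a, b ∈ A}. With |A| = 5, there are |A|^2 = 25 ordered sum pairs; collecting distinct values, A + A = {-36, -28, -21, -20, -17, -16, -13, -9, -8, -6, -2, -1, 2, 3, 4}, so |A + A| = 15. Thus K = 15/5 = 3. For comparison, the minimum possible |A + A| over all 5-element sets is 2·5 − 1 = 9 (so min K = 9/5), attained only by arithmetic progressions.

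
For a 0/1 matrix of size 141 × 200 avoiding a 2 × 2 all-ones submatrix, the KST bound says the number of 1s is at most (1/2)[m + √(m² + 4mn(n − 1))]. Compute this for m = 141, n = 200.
z(141, 200; 2, 2) ≤ (1/2)[141 + √(141² + 4·141·200·199)] = (1/2)[141 + √22467081] = 2440.4726

Kővári–Sós–Turán: let r_1, ..., r_141 be the row sums and z = Σ r_i the total number of 1s. Each pair of columns can share at most one row with both entries 1 (else a 2×2 all-ones block appears), so Σ_i C(r_i, 2) ≤ C(200, 2) = 19900. By convexity Σ_i C(r_i, 2) ≥ 141·C(z/141, 2) = z(z − 141)/(2·141), giving z² − 141z − 141·200·199 ≤ 0 and hence z ≤ (1/2)[141 + √(19881 + 4·5611800)] = (1/2)[141 + √22467081] ≈ (1/2)(141 + 4739.9453) = 2440.4726.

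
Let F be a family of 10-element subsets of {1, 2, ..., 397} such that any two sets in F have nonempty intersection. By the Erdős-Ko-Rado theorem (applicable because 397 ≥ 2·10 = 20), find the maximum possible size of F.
max |F| = C(396, 9) = 602180626588721180

Erdős-Ko-Rado (1961): when n ≥ 2k, max |F| = C(n−1, k−1). The bound is attained by the star {A : i ∈ A} for any fixed i ∈ [n]. Here C(397−1, 10−1) = C(396, 9) = 602180626588721180.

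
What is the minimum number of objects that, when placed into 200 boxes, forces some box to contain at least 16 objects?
n = (16 − 1)·200 + 1 = 3001

By the generalised pigeonhole principle, to guarantee some box contains ≥ r objects we need more than (r − 1) · k objects total. Threshold: n = (r − 1) · k + 1. With r = 16 and k = 200: n = 15 · 200 + 1 = 3000 + 1 = 3001. For n = 3000 = 15 · 200, we can put exactly 15 objects in every box, avoiding 16 in any single one — so 3001 is tight.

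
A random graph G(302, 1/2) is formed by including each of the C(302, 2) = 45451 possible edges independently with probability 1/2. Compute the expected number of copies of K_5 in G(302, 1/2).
E[# K_5] = C(302, 5) · (1/2)^C(5, 2) = 20248875010 / 2^10 = 10124437505/512 ≈ 19774292.001953

For each 5-subset S of vertices (there are C(302, 5) = 20248875010 such S), let X_S = 1 if S induces a K_5 (all C(5, 2) = 10 edges present). Then P(X_S = 1) = (1/2)^10 = 1/1024. By linearity of expectation, E[# K_5] = C(302, 5) · (1/2)^10 = 20248875010 / 1024 = 10124437505/512 ≈ 19774292.001953.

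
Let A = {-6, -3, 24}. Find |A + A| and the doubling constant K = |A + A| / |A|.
K = |A + A| / |A| = 6/3 = 2

Enumerate A + A = {a + b : a, b ∈ A}. With |A| = 3, there are |A|^2 = 9 ordered sum pairs; collecting distinct values, A + A = {-12, -9, -6, 18, 21, 48}, so |A + A| = 6. Thus K = 6/3 = 2. For comparison, the minimum possible |A + A| over all 3-element sets is 2·3 − 1 = 5 (so min K = 5/3), attained only by arithmetic progressions.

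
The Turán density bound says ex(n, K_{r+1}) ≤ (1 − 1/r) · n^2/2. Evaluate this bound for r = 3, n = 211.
Turán density bound = (2/3) · 211^2/2 = 44521/3 ≈ 14840.3333

Turán's theorem: ex(n, K_{r+1}) is achieved by the complete r-partite Turán graph T(n, r) with parts as balanced as possible, and is at most (1 − 1/r) · n^2/2. For r = 3, n = 211: the density bound is (2/3) · 44521/2 = 44521/3 ≈ 14840.3333. The integer-valued extremum is e(T(211, 3)) = 14840, which is strictly less than the density bound 44521/3 since 3 ∤ 211 (the parts of T(211, 3) cannot all be equal).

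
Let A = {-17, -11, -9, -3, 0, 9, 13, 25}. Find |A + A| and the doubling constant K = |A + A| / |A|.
K = |A + A| / |A| = 33/8

Enumerate A + A = {a + b : a, b ∈ A}. With |A| = 8, there are |A|^2 = 64 ordered sum pairs; collecting distinct values, A + A = {-34, -28, -26, -22, -20, -18, -17, -14, -12, -11, -9, -8, -6, -4, -3, -2, 0, 2, 4, 6, 8, 9, 10, 13, 14, 16, 18, 22, 25, 26, 34, 38, 50}, so |A + A| = 33. Thus K = 33/8. For comparison, the minimum possible |A + A| over all 8-element sets is 2·8 − 1 = 15 (so min K = 15/8), attained only by arithmetic progressions.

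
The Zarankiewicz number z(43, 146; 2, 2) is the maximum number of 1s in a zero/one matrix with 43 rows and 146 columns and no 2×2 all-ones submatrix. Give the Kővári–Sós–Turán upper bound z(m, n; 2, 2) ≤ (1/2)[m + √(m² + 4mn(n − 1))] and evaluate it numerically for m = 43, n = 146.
z(43, 146; 2, 2) ≤ (1/2)[43 + √(43² + 4·43·146·145)] = (1/2)[43 + √3643089] = 975.8439

Kővári–Sós–Turán: let r_1, ..., r_43 be the row sums and z = Σ r_i the total number of 1s. Each pair of columns can share at most one row with both entries 1 (else a 2×2 all-ones block appears), so Σ_i C(r_i, 2) ≤ C(146, 2) = 10585. By convexity Σ_i C(r_i, 2) ≥ 43·C(z/43, 2) = z(z − 43)/(2·43), giving z² − 43z − 43·146·145 ≤ 0 and hence z ≤ (1/2)[43 + √(1849 + 4·910310)] = (1/2)[43 + √3643089] ≈ (1/2)(43 + 1908.6878) = 975.8439.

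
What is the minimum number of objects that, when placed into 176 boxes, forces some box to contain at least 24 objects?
n = (24 − 1)·176 + 1 = 4049

By the generalised pigeonhole principle, to guarantee some box contains ≥ r objects we need more than (r − 1) · k objects total. Threshold: n = (r − 1) · k + 1. With r = 24 and k = 176: n = 23 · 176 + 1 = 4048 + 1 = 4049. For n = 4048 = 23 · 176, we can put exactly 23 objects in every box, avoiding 24 in any single one — so 4049 is tight.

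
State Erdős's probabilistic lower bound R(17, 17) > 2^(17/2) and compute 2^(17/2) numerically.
2^(17/2) = 362.0387; so R(17, 17) > 362.0387

Colour each edge of K_n uniformly at random with red/blue. The expected number of monochromatic K_17 is C(n, 17) · 2 · 2^(−C(17,2)). If C(n, 17) · 2^(1 − C(17,2)) < 1, then with positive probability no monochromatic K_17 exists, so R(17, 17) > n. The standard estimate C(n, 17) ≤ n^17/17! shows this inequality holds whenever n ≤ 2^(17/2) (since 17! · 2^(C(17,2) − 1) > 2^(17^2/2) ≥ n^17). Hence R(17, 17) > 2^(17/2) = 362.0387.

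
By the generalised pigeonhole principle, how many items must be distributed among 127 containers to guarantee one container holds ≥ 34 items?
n = (34 − 1)·127 + 1 = 4192

By the generalised pigeonhole principle, to guarantee some box contains ≥ r objects we need more than (r − 1) · k objects total. Threshold: n = (r − 1) · k + 1. With r = 34 and k = 127: n = 33 · 127 + 1 = 4191 + 1 = 4192. For n = 4191 = 33 · 127, we can put exactly 33 objects in every box, avoiding 34 in any single one — so 4192 is tight.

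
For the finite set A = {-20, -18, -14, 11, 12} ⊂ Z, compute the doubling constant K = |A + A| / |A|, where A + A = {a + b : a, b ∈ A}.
K = |A + A| / |A| = 15/5 = 3

Enumerate A + A = {a + b : a, b ∈ A}. With |A| = 5, there are |A|^2 = 25 ordered sum pairs; collecting distinct values, A + A = {-40, -38, -36, -34, -32, -28, -9, -8, -7, -6, -3, -2, 22, 23, 24}, so |A + A| = 15. Thus K = 15/5 = 3. For comparison, the minimum possible |A + A| over all 5-element sets is 2·5 − 1 = 9 (so min K = 9/5), attained only by arithmetic progressions.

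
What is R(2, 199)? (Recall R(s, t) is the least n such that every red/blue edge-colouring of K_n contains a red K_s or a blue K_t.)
R(2, 199) = 199

R(2, k) = k for all k ≥ 2: in a 2-colouring of K_k, either some edge is red (a red K_2) or all edges are blue (a blue K_k). And K_{198} coloured all-blue has no blue K_199, so R(2, 199) > 198. Hence R(2, 199) = 199.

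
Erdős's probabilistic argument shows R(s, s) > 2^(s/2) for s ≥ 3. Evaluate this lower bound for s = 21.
2^(21/2) = 1448.1547; so R(21, 21) > 1448.1547

Colour each edge of K_n uniformly at random with red/blue. The expected number of monochromatic K_21 is C(n, 21) · 2 · 2^(−C(21,2)). If C(n, 21) · 2^(1 − C(21,2)) < 1, then with positive probability no monochromatic K_21 exists, so R(21, 21) > n. The standard estimate C(n, 21) ≤ n^21/21! shows this inequality holds whenever n ≤ 2^(21/2) (since 21! · 2^(C(21,2) − 1) > 2^(21^2/2) ≥ n^21). Hence R(21, 21) > 2^(21/2) = 1448.1547.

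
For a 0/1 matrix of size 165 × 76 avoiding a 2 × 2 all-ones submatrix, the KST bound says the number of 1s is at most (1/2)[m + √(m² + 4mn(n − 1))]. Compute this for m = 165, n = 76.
z(165, 76; 2, 2) ≤ (1/2)[165 + √(165² + 4·165·76·75)] = (1/2)[165 + √3789225] = 1055.7966

Kővári–Sós–Turán: let r_1, ..., r_165 be the row sums and z = Σ r_i the total number of 1s. Each pair of columns can share at most one row with both entries 1 (else a 2×2 all-ones block appears), so Σ_i C(r_i, 2) ≤ C(76, 2) = 2850. By convexity Σ_i C(r_i, 2) ≥ 165·C(z/165, 2) = z(z − 165)/(2·165), giving z² − 165z − 165·76·75 ≤ 0 and hence z ≤ (1/2)[165 + √(27225 + 4·940500)] = (1/2)[165 + √3789225] ≈ (1/2)(165 + 1946.5932) = 1055.7966.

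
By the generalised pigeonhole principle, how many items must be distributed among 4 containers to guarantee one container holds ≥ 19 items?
n = (19 − 1)·4 + 1 = 73

By the generalised pigeonhole principle, to guarantee some box contains ≥ r objects we need more than (r − 1) · k objects total. Threshold: n = (r − 1) · k + 1. With r = 19 and k = 4: n = 18 · 4 + 1 = 72 + 1 = 73. For n = 72 = 18 · 4, we can put exactly 18 objects in every box, avoiding 19 in any single one — so 73 is tight.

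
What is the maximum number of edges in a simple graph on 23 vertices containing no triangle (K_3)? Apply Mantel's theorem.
ex(23, K_3) = ⌊23^2/4⌋ = 132

Mantel (1907): a triangle-free graph on n vertices has at most ⌊n^2/4⌋ edges, with equality for the complete bipartite graph K_{⌊n/2⌋, ⌈n/2⌉}. For n = 23: ⌊23^2/4⌋ = ⌊529/4⌋ = 132. The extremal graph is K_{11, 12}, which has 11·12 = 132 edges.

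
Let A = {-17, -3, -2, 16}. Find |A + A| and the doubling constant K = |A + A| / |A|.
K = |A + A| / |A| = 10/4 = 5/2

Enumerate A + A = {a + b : a, b ∈ A}. With |A| = 4, there are |A|^2 = 16 ordered sum pairs; collecting distinct values, A + A = {-34, -20, -19, -6, -5, -4, -1, 13, 14, 32}, so |A + A| = 10. Thus K = 10/4 = 5/2. For comparison, the minimum possible |A + A| over all 4-element sets is 2·4 − 1 = 7 (so min K = 7/4), attained only by arithmetic progressions.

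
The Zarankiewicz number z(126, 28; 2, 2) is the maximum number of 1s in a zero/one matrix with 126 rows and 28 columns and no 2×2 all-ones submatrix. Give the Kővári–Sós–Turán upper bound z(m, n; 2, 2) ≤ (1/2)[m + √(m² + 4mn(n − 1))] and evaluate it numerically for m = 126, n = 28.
z(126, 28; 2, 2) ≤ (1/2)[126 + √(126² + 4·126·28·27)] = (1/2)[126 + √396900] = 378

Kővári–Sós–Turán: let r_1, ..., r_126 be the row sums and z = Σ r_i the total number of 1s. Each pair of columns can share at most one row with both entries 1 (else a 2×2 all-ones block appears), so Σ_i C(r_i, 2) ≤ C(28, 2) = 378. By convexity Σ_i C(r_i, 2) ≥ 126·C(z/126, 2) = z(z − 126)/(2·126), giving z² − 126z − 126·28·27 ≤ 0 and hence z ≤ (1/2)[126 + √(15876 + 4·95256)] = (1/2)[126 + √396900] ≈ (1/2)(126 + 630) = 378.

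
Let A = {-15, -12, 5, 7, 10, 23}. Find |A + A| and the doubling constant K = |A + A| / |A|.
K = |A + A| / |A| = 20/6 = 10/3

Enumerate A + A = {a + b : a, b ∈ A}. With |A| = 6, there are |A|^2 = 36 ordered sum pairs; collecting distinct values, A + A = {-30, -27, -24, -10, -8, -7, -5, -2, 8, 10, 11, 12, 14, 15, 17, 20, 28, 30, 33, 46}, so |A + A| = 20. Thus K = 20/6 = 10/3. For comparison, the minimum possible |A + A| over all 6-element sets is 2·6 − 1 = 11 (so min K = 11/6), attained only by arithmetic progressions.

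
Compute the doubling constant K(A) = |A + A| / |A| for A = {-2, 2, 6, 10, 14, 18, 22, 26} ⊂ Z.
K = |A + A| / |A| = 15/8

Enumerate A + A = {a + b : a, b ∈ A}. With |A| = 8, there are |A|^2 = 64 ordered sum pairs; collecting distinct values, A + A = {-4, 0, 4, 8, 12, 16, 20, 24, 28, 32, 36, 40, 44, 48, 52}, so |A + A| = 15. Thus K = 15/8. Here |A + A| = 2|A| − 1 = 15, the minimum possible — so K = 15/8 is minimal, which holds iff A is an arithmetic progression.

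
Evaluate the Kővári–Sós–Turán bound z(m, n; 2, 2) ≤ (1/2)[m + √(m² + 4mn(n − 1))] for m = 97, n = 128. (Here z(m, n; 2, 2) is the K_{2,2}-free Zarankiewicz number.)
z(97, 128; 2, 2) ≤ (1/2)[97 + √(97² + 4·97·128·127)] = (1/2)[97 + √6316737] = 1305.156

Kővári–Sós–Turán: let r_1, ..., r_97 be the row sums and z = Σ r_i the total number of 1s. Each pair of columns can share at most one row with both entries 1 (else a 2×2 all-ones block appears), so Σ_i C(r_i, 2) ≤ C(128, 2) = 8128. By convexity Σ_i C(r_i, 2) ≥ 97·C(z/97, 2) = z(z − 97)/(2·97), giving z² − 97z − 97·128·127 ≤ 0 and hence z ≤ (1/2)[97 + √(9409 + 4·1576832)] = (1/2)[97 + √6316737] ≈ (1/2)(97 + 2513.312) = 1305.156.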